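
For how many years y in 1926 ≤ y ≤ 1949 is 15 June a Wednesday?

Day of week of June 15 in each year:
1926: Tue, 1927: Wed ✓, 1928: Fri, 1929: Sat, 1930: Sun, 1931: Mon, 1932: Wed ✓, 1933: Thu, 1934: Fri, 1935: Sat, 1936: Mon, 1937: Tue, 1938: Wed ✓, 1939: Thu, 1940: Sat, 1941: Sun, 1942: Mon, 1943: Tue, 1944: Thu, 1945: Fri, 1946: Sat, 1947: Sun, 1948: Tue, 1949: Wed ✓
Wednesdays: 1927, 1932, 1938, 1949.

4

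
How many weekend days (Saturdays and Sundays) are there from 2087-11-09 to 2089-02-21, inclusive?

2087-11-09 is a Sunday.
That's 471 days from start to end, counting both.
471 = 7 × 67 + 2, so there are 67 full weeks plus 2 extra days.
Each full week contributes 2 weekend days (Sat, Sun): 67 × 2 = 134.
The 2 extra days are Sunday, Monday — 1 of them qualifies.
Total: 134 + 1 = 135.

135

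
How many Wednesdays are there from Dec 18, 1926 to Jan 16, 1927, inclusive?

4 Wednesdays

Dec 18, 1926 is a Saturday.
The range spans 30 days (inclusive of both endpoints).
30 = 7 × 4 + 2, so there are 4 full weeks plus 2 extra days.
Each full week contributes one Wednesday: 4 so far.
The 2 extra days are Sat, Sun — none qualify.
Total: 4 + 0 = 4.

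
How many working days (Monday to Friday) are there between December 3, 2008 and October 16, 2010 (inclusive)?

488 weekdays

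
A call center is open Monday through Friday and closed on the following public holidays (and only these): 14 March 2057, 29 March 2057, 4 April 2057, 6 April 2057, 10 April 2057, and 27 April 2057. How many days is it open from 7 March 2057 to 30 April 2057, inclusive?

7 March 2057 is a Wednesday.
The range spans 55 days (inclusive of both endpoints).
55 = 7 × 7 + 6, so there are 7 full weeks plus 6 extra days.
Each full week contributes 5 weekdays (Mon–Fri): 7 × 5 = 35.
The 6 extra days are Wednesday, Thursday, Friday, Saturday, Sunday, Monday — 4 of them qualify.
Total: 35 + 4 = 39.
Holidays: 14 March 2057 (Wed); 29 March 2057 (Thu); 4 April 2057 (Wed); 6 April 2057 (Fri); 10 April 2057 (Tue); 27 April 2057 (Fri).
All 6 holidays fall on weekdays, so subtract 6.
Business days: 39 − 6 = 33.

33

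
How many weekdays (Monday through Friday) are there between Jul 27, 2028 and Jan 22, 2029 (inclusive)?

128

Jul 27, 2028 is a Thursday.
The range spans 180 days (inclusive of both endpoints).
180 = 7 × 25 + 5, so there are 25 full weeks plus 5 extra days.
Each full week contributes 5 weekdays (Mon–Fri): 25 × 5 = 125.
The 5 extra days are Thursday, Friday, Saturday, Sunday, Monday — 3 of them qualify.
Total: 125 + 3 = 128.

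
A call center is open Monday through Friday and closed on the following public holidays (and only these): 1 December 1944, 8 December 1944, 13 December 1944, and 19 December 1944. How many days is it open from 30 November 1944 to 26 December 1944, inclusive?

15 business days

30 November 1944 is a Thursday.
That's 27 days from start to end, counting both.
27 = 7 × 3 + 6, so there are 3 full weeks plus 6 extra days.
Each full week contributes 5 weekdays (Mon–Fri): 3 × 5 = 15.
The 6 extra days are Thu, Fri, Sat, Sun, Mon, Tue — 4 of them qualify.
Total: 15 + 4 = 19.
Holidays: 1 December 1944 (Fri); 8 December 1944 (Fri); 13 December 1944 (Wed); 19 December 1944 (Tue).
All 4 holidays fall on weekdays, so subtract 4.
Business days: 19 − 4 = 15.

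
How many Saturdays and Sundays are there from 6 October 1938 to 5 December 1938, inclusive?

18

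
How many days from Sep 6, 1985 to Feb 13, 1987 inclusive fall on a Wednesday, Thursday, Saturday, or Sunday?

300

Sep 6, 1985 is a Friday.
That's 526 days from start to end, counting both.
526 = 7 × 75 + 1, so there are 75 full weeks plus 1 extra day.
Each full week contributes 4 days from the set (Wed, Thu, Sat, Sun): 75 × 4 = 300.
The 1 extra day is Fri — none qualify.
Total: 300 + 0 = 300.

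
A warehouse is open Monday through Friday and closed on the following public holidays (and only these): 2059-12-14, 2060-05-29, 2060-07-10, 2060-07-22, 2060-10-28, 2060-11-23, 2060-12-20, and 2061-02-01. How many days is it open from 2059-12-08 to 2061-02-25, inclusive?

315 working days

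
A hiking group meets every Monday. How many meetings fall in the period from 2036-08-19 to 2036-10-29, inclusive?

10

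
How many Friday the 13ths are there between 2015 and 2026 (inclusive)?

22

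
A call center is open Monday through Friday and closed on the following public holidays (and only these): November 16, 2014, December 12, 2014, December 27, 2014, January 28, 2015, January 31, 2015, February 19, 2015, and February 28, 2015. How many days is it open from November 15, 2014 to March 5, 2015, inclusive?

76

November 15, 2014 is a Saturday.
That's 111 days from start to end, counting both.
111 = 7 × 15 + 6, so there are 15 full weeks plus 6 extra days.
Each full week contributes 5 weekdays (Mon–Fri): 15 × 5 = 75.
The 6 extra days are Sat, Sun, Mon, Tue, Wed, Thu — 4 of them qualify.
Total: 75 + 4 = 79.
Holidays: November 16, 2014 (Sun); December 12, 2014 (Fri); December 27, 2014 (Sat); January 28, 2015 (Wed); January 31, 2015 (Sat); February 19, 2015 (Thu); February 28, 2015 (Sat).
3 of the 7 holidays fall on weekdays; the rest are weekends and were already excluded.
Business days: 79 − 3 = 76.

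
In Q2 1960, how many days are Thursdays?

Apr 1, 1960 is a Friday.
From Apr 1, 1960 to Jun 30, 1960 is 91 days inclusive.
91 = 7 × 13, so the span is exactly 13 full weeks.
Each full week contributes one Thursday: 13 so far.
Total: 13.

13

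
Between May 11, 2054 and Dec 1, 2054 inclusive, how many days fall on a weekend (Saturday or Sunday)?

58

May 11, 2054 is a Monday.
That's 205 days from start to end, counting both.
205 = 7 × 29 + 2, so there are 29 full weeks plus 2 extra days.
Each full week contributes 2 weekend days (Sat, Sun): 29 × 2 = 58.
The 2 extra days are Mon, Tue — none qualify.
Total: 58 + 0 = 58.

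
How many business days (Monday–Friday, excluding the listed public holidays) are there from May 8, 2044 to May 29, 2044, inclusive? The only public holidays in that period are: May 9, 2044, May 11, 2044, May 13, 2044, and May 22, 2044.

May 8, 2044 is a Sunday.
The range spans 22 days (inclusive of both endpoints).
22 = 7 × 3 + 1, so there are 3 full weeks plus 1 extra day.
Each full week contributes 5 weekdays (Mon–Fri): 3 × 5 = 15.
The 1 extra day is Sunday — none qualify.
Total: 15 + 0 = 15.
Holidays: May 9, 2044 (Mon); May 11, 2044 (Wed); May 13, 2044 (Fri); May 22, 2044 (Sun).
3 of the 4 holidays fall on weekdays; the rest are weekends and were already excluded.
Business days: 15 − 3 = 12.

12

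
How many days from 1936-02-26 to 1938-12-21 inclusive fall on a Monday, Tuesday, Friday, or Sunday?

1936-02-26 is a Wednesday.
That's 1030 days from start to end, counting both.
1030 = 7 × 147 + 1, so there are 147 full weeks plus 1 extra day.
Each full week contributes 4 days from the set (Mon, Tue, Fri, Sun): 147 × 4 = 588.
The 1 extra day is Wednesday — none qualify.
Total: 588 + 0 = 588.

588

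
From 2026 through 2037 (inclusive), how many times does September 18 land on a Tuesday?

Day of week of September 18 in each year:
2026: Fri, 2027: Sat, 2028: Mon, 2029: Tue ✓, 2030: Wed, 2031: Thu, 2032: Sat, 2033: Sun, 2034: Mon, 2035: Tue ✓, 2036: Thu, 2037: Fri
Tuesdays: 2029, 2035.

2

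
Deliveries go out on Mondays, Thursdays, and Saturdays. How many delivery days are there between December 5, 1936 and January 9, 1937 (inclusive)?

16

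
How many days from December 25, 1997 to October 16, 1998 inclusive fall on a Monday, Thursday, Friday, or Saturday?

December 25, 1997 is a Thursday.
From December 25, 1997 to October 16, 1998 is 296 days inclusive.
296 = 7 × 42 + 2, so there are 42 full weeks plus 2 extra days.
Each full week contributes 4 days from the set (Mon, Thu, Fri, Sat): 42 × 4 = 168.
The 2 extra days are Thu, Fri — 2 of them qualify.
Total: 168 + 2 = 170.

170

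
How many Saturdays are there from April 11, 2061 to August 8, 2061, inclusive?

April 11, 2061 is a Monday.
From April 11, 2061 to August 8, 2061 is 120 days inclusive.
120 = 7 × 17 + 1, so there are 17 full weeks plus 1 extra day.
Each full week contributes one Saturday: 17 so far.
The 1 extra day is Monday — none qualify.
Total: 17 + 0 = 17.

17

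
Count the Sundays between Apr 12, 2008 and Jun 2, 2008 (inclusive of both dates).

8 Sundays

Apr 12, 2008 is a Saturday.
From Apr 12, 2008 to Jun 2, 2008 is 52 days inclusive.
52 = 7 × 7 + 3, so there are 7 full weeks plus 3 extra days.
Each full week contributes one Sunday: 7 so far.
The 3 extra days are Sat, Sun, Mon — 1 of them qualifies.
Total: 7 + 1 = 8.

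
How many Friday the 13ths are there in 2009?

The 13th falls on a Friday when the month's 13th has weekday Fri.
Jan 13 is Tue; Feb 13 is Fri ✓; Mar 13 is Fri ✓; Apr 13 is Mon; May 13 is Wed; Jun 13 is Sat; Jul 13 is Mon; Aug 13 is Thu; Sep 13 is Sun; Oct 13 is Tue; Nov 13 is Fri ✓; Dec 13 is Sun.
Friday the 13ths: Feb, Mar, Nov.

3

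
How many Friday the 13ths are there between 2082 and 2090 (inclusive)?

Friday-the-13ths by year:
2082: Feb, Mar, Nov
2083: Aug
2084: Oct
2085: Apr, Jul
2086: Sep, Dec
2087: Jun
2088: Feb, Aug
2089: May
2090: Jan, Oct

15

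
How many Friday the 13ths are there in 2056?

The 13th falls on a Friday when the month's 13th has weekday Fri.
Jan 13 is Thu; Feb 13 is Sun; Mar 13 is Mon; Apr 13 is Thu; May 13 is Sat; Jun 13 is Tue; Jul 13 is Thu; Aug 13 is Sun; Sep 13 is Wed; Oct 13 is Fri ✓; Nov 13 is Mon; Dec 13 is Wed.
Friday the 13ths: Oct.

1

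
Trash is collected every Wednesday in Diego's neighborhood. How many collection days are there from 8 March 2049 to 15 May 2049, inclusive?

10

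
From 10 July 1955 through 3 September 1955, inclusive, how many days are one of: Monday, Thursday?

10 July 1955 is a Sunday.
From 10 July 1955 to 3 September 1955 is 56 days inclusive.
56 = 7 × 8, so the span is exactly 8 full weeks.
Each full week contributes 2 days from the set (Mon, Thu): 8 × 2 = 16.

16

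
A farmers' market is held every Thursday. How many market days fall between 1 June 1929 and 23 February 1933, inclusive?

1 June 1929 is a Saturday.
The range spans 1364 days (inclusive of both endpoints).
1364 = 7 × 194 + 6, so there are 194 full weeks plus 6 extra days.
Each full week contributes one Thursday: 194 so far.
The 6 extra days are Saturday, Sunday, Monday, Tuesday, Wednesday, Thursday — 1 of them qualifies.
Total: 194 + 1 = 195.

195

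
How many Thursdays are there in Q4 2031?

13

1 October 2031 is a Wednesday.
The range spans 92 days (inclusive of both endpoints).
92 = 7 × 13 + 1, so there are 13 full weeks plus 1 extra day.
Each full week contributes one Thursday: 13 so far.
The 1 extra day is Wed — none qualify.
Total: 13 + 0 = 13.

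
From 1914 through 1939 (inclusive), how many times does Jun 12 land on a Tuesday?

Day of week of June 12 in each year:
1914: Fri, 1915: Sat, 1916: Mon, 1917: Tue ✓, 1918: Wed, 1919: Thu, 1920: Sat, 1921: Sun, 1922: Mon, 1923: Tue ✓, 1924: Thu, 1925: Fri, 1926: Sat, 1927: Sun, 1928: Tue ✓, 1929: Wed, 1930: Thu, 1931: Fri, 1932: Sun, 1933: Mon, 1934: Tue ✓, 1935: Wed, 1936: Fri, 1937: Sat, 1938: Sun, 1939: Mon
Tuesdays: 1917, 1923, 1928, 1934.

4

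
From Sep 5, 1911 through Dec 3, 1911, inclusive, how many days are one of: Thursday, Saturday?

Sep 5, 1911 is a Tuesday.
The range spans 90 days (inclusive of both endpoints).
90 = 7 × 12 + 6, so there are 12 full weeks plus 6 extra days.
Each full week contributes 2 days from the set (Thu, Sat): 12 × 2 = 24.
The 6 extra days are Tue, Wed, Thu, Fri, Sat, Sun — 2 of them qualify.
Total: 24 + 2 = 26.

26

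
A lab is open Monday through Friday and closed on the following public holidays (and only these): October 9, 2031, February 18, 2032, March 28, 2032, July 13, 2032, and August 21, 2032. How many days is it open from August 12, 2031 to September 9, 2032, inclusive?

280

August 12, 2031 is a Tuesday.
The range spans 395 days (inclusive of both endpoints).
395 = 7 × 56 + 3, so there are 56 full weeks plus 3 extra days.
Each full week contributes 5 weekdays (Mon–Fri): 56 × 5 = 280.
The 3 extra days are Tue, Wed, Thu — 3 of them qualify.
Total: 280 + 3 = 283.
Holidays: October 9, 2031 (Thu); February 18, 2032 (Wed); March 28, 2032 (Sun); July 13, 2032 (Tue); August 21, 2032 (Sat).
3 of the 5 holidays fall on weekdays; the rest are weekends and were already excluded.
Business days: 283 − 3 = 280.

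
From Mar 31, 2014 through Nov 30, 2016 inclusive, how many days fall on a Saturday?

139 Saturdays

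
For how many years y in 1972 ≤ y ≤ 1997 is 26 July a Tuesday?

Day of week of July 26 in each year:
1972: Wed, 1973: Thu, 1974: Fri, 1975: Sat, 1976: Mon, 1977: Tue ✓, 1978: Wed, 1979: Thu, 1980: Sat, 1981: Sun, 1982: Mon, 1983: Tue ✓, 1984: Thu, 1985: Fri, 1986: Sat, 1987: Sun, 1988: Tue ✓, 1989: Wed, 1990: Thu, 1991: Fri, 1992: Sun, 1993: Mon, 1994: Tue ✓, 1995: Wed, 1996: Fri, 1997: Sat
Tuesdays: 1977, 1983, 1988, 1994.

4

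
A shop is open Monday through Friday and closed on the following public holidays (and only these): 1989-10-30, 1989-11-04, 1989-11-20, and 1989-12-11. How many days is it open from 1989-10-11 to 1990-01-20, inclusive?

70 working days

1989-10-11 is a Wednesday.
The range spans 102 days (inclusive of both endpoints).
102 = 7 × 14 + 4, so there are 14 full weeks plus 4 extra days.
Each full week contributes 5 weekdays (Mon–Fri): 14 × 5 = 70.
The 4 extra days are Wed, Thu, Fri, Sat — 3 of them qualify.
Total: 70 + 3 = 73.
Holidays: 1989-10-30 (Mon); 1989-11-04 (Sat); 1989-11-20 (Mon); 1989-12-11 (Mon).
3 of the 4 holidays fall on weekdays; the rest are weekends and were already excluded.
Business days: 73 − 3 = 70.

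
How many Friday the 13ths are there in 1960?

The 13th falls on a Friday when the month's 13th has weekday Fri.
Jan 13 is Wed; Feb 13 is Sat; Mar 13 is Sun; Apr 13 is Wed; May 13 is Fri ✓; Jun 13 is Mon; Jul 13 is Wed; Aug 13 is Sat; Sep 13 is Tue; Oct 13 is Thu; Nov 13 is Sun; Dec 13 is Tue.
Friday the 13ths: May.

1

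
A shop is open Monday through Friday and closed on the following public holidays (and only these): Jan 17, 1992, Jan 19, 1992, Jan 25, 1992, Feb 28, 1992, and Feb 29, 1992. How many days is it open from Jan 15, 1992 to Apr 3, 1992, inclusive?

Jan 15, 1992 is a Wednesday.
That's 80 days from start to end, counting both.
80 = 7 × 11 + 3, so there are 11 full weeks plus 3 extra days.
Each full week contributes 5 weekdays (Mon–Fri): 11 × 5 = 55.
The 3 extra days are Wed, Thu, Fri — 3 of them qualify.
Total: 55 + 3 = 58.
Holidays: Jan 17, 1992 (Fri); Jan 19, 1992 (Sun); Jan 25, 1992 (Sat); Feb 28, 1992 (Fri); Feb 29, 1992 (Sat).
2 of the 5 holidays fall on weekdays; the rest are weekends and were already excluded.
Business days: 58 − 2 = 56.

56 working days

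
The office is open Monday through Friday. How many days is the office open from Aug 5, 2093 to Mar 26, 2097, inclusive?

950

Aug 5, 2093 is a Wednesday.
From Aug 5, 2093 to Mar 26, 2097 is 1330 days inclusive.
1330 = 7 × 190, so the span is exactly 190 full weeks.
Each full week contributes 5 weekdays (Mon–Fri): 190 × 5 = 950.
Total: 950.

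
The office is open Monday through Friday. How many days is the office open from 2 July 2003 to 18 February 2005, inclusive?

428

2 July 2003 is a Wednesday.
From 2 July 2003 to 18 February 2005 is 598 days inclusive.
598 = 7 × 85 + 3, so there are 85 full weeks plus 3 extra days.
Each full week contributes 5 weekdays (Mon–Fri): 85 × 5 = 425.
The 3 extra days are Wednesday, Thursday, Friday — 3 of them qualify.
Total: 425 + 3 = 428.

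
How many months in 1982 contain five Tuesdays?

4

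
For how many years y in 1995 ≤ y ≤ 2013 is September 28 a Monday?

2

Day of week of September 28 in each year:
1995: Thu, 1996: Sat, 1997: Sun, 1998: Mon ✓, 1999: Tue, 2000: Thu, 2001: Fri, 2002: Sat, 2003: Sun, 2004: Tue, 2005: Wed, 2006: Thu, 2007: Fri, 2008: Sun, 2009: Mon ✓, 2010: Tue, 2011: Wed, 2012: Fri, 2013: Sat
Mondays: 1998, 2009.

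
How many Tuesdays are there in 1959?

Jan 1, 1959 is a Thursday.
From Jan 1, 1959 to Dec 31, 1959 is 365 days inclusive.
365 = 7 × 52 + 1, so there are 52 full weeks plus 1 extra day.
Each full week contributes one Tuesday: 52 so far.
The 1 extra day is Thursday — none qualify.
Total: 52 + 0 = 52.

52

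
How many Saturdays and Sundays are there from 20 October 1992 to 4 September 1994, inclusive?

196

20 October 1992 is a Tuesday.
From 20 October 1992 to 4 September 1994 is 685 days inclusive.
685 = 7 × 97 + 6, so there are 97 full weeks plus 6 extra days.
Each full week contributes 2 weekend days (Sat, Sun): 97 × 2 = 194.
The 6 extra days are Tue, Wed, Thu, Fri, Sat, Sun — 2 of them qualify.
Total: 194 + 2 = 196.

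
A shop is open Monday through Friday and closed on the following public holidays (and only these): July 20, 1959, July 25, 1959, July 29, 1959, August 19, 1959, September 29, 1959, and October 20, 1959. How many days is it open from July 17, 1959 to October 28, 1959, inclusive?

July 17, 1959 is a Friday.
The range spans 104 days (inclusive of both endpoints).
104 = 7 × 14 + 6, so there are 14 full weeks plus 6 extra days.
Each full week contributes 5 weekdays (Mon–Fri): 14 × 5 = 70.
The 6 extra days are Fri, Sat, Sun, Mon, Tue, Wed — 4 of them qualify.
Total: 70 + 4 = 74.
Holidays: July 20, 1959 (Mon); July 25, 1959 (Sat); July 29, 1959 (Wed); August 19, 1959 (Wed); September 29, 1959 (Tue); October 20, 1959 (Tue).
5 of the 6 holidays fall on weekdays; the rest are weekends and were already excluded.
Business days: 74 − 5 = 69.

69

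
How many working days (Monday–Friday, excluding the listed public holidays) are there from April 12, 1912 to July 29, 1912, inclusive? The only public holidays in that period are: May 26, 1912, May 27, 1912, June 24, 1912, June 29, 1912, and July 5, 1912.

74

April 12, 1912 is a Friday.
That's 109 days from start to end, counting both.
109 = 7 × 15 + 4, so there are 15 full weeks plus 4 extra days.
Each full week contributes 5 weekdays (Mon–Fri): 15 × 5 = 75.
The 4 extra days are Friday, Saturday, Sunday, Monday — 2 of them qualify.
Total: 75 + 2 = 77.
Holidays: May 26, 1912 (Sun); May 27, 1912 (Mon); June 24, 1912 (Mon); June 29, 1912 (Sat); July 5, 1912 (Fri).
3 of the 5 holidays fall on weekdays; the rest are weekends and were already excluded.
Business days: 77 − 3 = 74.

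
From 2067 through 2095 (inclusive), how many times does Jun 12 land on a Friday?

4

Day of week of June 12 in each year:
2067: Sun, 2068: Tue, 2069: Wed, 2070: Thu, 2071: Fri ✓, 2072: Sun, 2073: Mon, 2074: Tue, 2075: Wed, 2076: Fri ✓, 2077: Sat, 2078: Sun, 2079: Mon, 2080: Wed, 2081: Thu, 2082: Fri ✓, 2083: Sat, 2084: Mon, 2085: Tue, 2086: Wed, 2087: Thu, 2088: Sat, 2089: Sun, 2090: Mon, 2091: Tue, 2092: Thu, 2093: Fri ✓, 2094: Sat, 2095: Sun
Fridays: 2071, 2076, 2082, 2093.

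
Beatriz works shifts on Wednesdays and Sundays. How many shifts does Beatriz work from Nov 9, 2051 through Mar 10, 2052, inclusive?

35

Nov 9, 2051 is a Thursday.
That's 123 days from start to end, counting both.
123 = 7 × 17 + 4, so there are 17 full weeks plus 4 extra days.
Each full week contributes 2 days from the set (Wed, Sun): 17 × 2 = 34.
The 4 extra days are Thursday, Friday, Saturday, Sunday — 1 of them qualifies.
Total: 34 + 1 = 35.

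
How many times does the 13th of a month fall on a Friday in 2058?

2

The 13th falls on a Friday when the month's 13th has weekday Fri.
Jan 13 is Sun; Feb 13 is Wed; Mar 13 is Wed; Apr 13 is Sat; May 13 is Mon; Jun 13 is Thu; Jul 13 is Sat; Aug 13 is Tue; Sep 13 is Fri ✓; Oct 13 is Sun; Nov 13 is Wed; Dec 13 is Fri ✓.
Friday the 13ths: Sep, Dec.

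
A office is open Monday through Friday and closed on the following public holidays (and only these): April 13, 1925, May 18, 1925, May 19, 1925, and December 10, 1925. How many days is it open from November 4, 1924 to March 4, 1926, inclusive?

344

November 4, 1924 is a Tuesday.
That's 486 days from start to end, counting both.
486 = 7 × 69 + 3, so there are 69 full weeks plus 3 extra days.
Each full week contributes 5 weekdays (Mon–Fri): 69 × 5 = 345.
The 3 extra days are Tue, Wed, Thu — 3 of them qualify.
Total: 345 + 3 = 348.
Holidays: April 13, 1925 (Mon); May 18, 1925 (Mon); May 19, 1925 (Tue); December 10, 1925 (Thu).
All 4 holidays fall on weekdays, so subtract 4.
Business days: 348 − 4 = 344.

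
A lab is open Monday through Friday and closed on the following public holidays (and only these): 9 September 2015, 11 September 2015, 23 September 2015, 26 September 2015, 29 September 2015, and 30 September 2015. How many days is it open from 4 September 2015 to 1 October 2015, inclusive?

4 September 2015 is a Friday.
That's 28 days from start to end, counting both.
28 = 7 × 4, so the span is exactly 4 full weeks.
Each full week contributes 5 weekdays (Mon–Fri): 4 × 5 = 20.
Holidays: 9 September 2015 (Wed); 11 September 2015 (Fri); 23 September 2015 (Wed); 26 September 2015 (Sat); 29 September 2015 (Tue); 30 September 2015 (Wed).
5 of the 6 holidays fall on weekdays; the rest are weekends and were already excluded.
Business days: 20 − 5 = 15.

15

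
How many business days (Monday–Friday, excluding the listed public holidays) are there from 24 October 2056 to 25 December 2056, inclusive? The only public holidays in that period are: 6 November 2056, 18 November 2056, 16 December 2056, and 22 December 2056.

43 business days

24 October 2056 is a Tuesday.
From 24 October 2056 to 25 December 2056 is 63 days inclusive.
63 = 7 × 9, so the span is exactly 9 full weeks.
Each full week contributes 5 weekdays (Mon–Fri): 9 × 5 = 45.
Total: 45.
Holidays: 6 November 2056 (Mon); 18 November 2056 (Sat); 16 December 2056 (Sat); 22 December 2056 (Fri).
2 of the 4 holidays fall on weekdays; the rest are weekends and were already excluded.
Business days: 45 − 2 = 43.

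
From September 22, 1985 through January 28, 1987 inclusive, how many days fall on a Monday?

71 Mondays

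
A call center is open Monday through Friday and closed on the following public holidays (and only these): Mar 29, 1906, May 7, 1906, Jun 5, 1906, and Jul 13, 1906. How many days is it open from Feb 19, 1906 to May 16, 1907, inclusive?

Feb 19, 1906 is a Monday.
From Feb 19, 1906 to May 16, 1907 is 452 days inclusive.
452 = 7 × 64 + 4, so there are 64 full weeks plus 4 extra days.
Each full week contributes 5 weekdays (Mon–Fri): 64 × 5 = 320.
The 4 extra days are Mon, Tue, Wed, Thu — 4 of them qualify.
Total: 320 + 4 = 324.
Holidays: Mar 29, 1906 (Thu); May 7, 1906 (Mon); Jun 5, 1906 (Tue); Jul 13, 1906 (Fri).
All 4 holidays fall on weekdays, so subtract 4.
Business days: 324 − 4 = 320.

320 business days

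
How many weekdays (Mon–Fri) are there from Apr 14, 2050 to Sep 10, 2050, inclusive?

107 weekdays

Apr 14, 2050 is a Thursday.
From Apr 14, 2050 to Sep 10, 2050 is 150 days inclusive.
150 = 7 × 21 + 3, so there are 21 full weeks plus 3 extra days.
Each full week contributes 5 weekdays (Mon–Fri): 21 × 5 = 105.
The 3 extra days are Thu, Fri, Sat — 2 of them qualify.
Total: 105 + 2 = 107.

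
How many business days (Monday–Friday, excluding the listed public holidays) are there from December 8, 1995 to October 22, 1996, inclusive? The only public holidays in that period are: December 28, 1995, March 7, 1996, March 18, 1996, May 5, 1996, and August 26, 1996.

December 8, 1995 is a Friday.
That's 320 days from start to end, counting both.
320 = 7 × 45 + 5, so there are 45 full weeks plus 5 extra days.
Each full week contributes 5 weekdays (Mon–Fri): 45 × 5 = 225.
The 5 extra days are Fri, Sat, Sun, Mon, Tue — 3 of them qualify.
Total: 225 + 3 = 228.
Holidays: December 28, 1995 (Thu); March 7, 1996 (Thu); March 18, 1996 (Mon); May 5, 1996 (Sun); August 26, 1996 (Mon).
4 of the 5 holidays fall on weekdays; the rest are weekends and were already excluded.
Business days: 228 − 4 = 224.

224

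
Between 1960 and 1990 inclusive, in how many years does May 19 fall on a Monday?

4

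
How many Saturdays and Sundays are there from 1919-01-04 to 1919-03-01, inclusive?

1919-01-04 is a Saturday.
That's 57 days from start to end, counting both.
57 = 7 × 8 + 1, so there are 8 full weeks plus 1 extra day.
Each full week contributes 2 weekend days (Sat, Sun): 8 × 2 = 16.
The 1 extra day is Sat — 1 of them qualifies.
Total: 16 + 1 = 17.

17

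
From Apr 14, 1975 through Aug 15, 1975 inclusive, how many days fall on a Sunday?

17 Sundays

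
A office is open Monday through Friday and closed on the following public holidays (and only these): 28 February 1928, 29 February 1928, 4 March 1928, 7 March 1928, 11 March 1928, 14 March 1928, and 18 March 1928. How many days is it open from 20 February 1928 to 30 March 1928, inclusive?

26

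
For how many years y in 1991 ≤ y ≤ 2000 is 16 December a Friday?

1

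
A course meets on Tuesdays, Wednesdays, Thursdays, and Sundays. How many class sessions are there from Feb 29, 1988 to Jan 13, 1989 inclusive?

Feb 29, 1988 is a Monday.
That's 320 days from start to end, counting both.
320 = 7 × 45 + 5, so there are 45 full weeks plus 5 extra days.
Each full week contributes 4 days from the set (Tue, Wed, Thu, Sun): 45 × 4 = 180.
The 5 extra days are Monday, Tuesday, Wednesday, Thursday, Friday — 3 of them qualify.
Total: 180 + 3 = 183.

183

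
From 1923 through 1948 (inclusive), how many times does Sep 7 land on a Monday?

4

Day of week of September 7 in each year:
1923: Fri, 1924: Sun, 1925: Mon ✓, 1926: Tue, 1927: Wed, 1928: Fri, 1929: Sat, 1930: Sun, 1931: Mon ✓, 1932: Wed, 1933: Thu, 1934: Fri, 1935: Sat, 1936: Mon ✓, 1937: Tue, 1938: Wed, 1939: Thu, 1940: Sat, 1941: Sun, 1942: Mon ✓, 1943: Tue, 1944: Thu, 1945: Fri, 1946: Sat, 1947: Sun, 1948: Tue
Mondays: 1925, 1931, 1936, 1942.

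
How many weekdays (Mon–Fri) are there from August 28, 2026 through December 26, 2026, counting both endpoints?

86

August 28, 2026 is a Friday.
From August 28, 2026 to December 26, 2026 is 121 days inclusive.
121 = 7 × 17 + 2, so there are 17 full weeks plus 2 extra days.
Each full week contributes 5 weekdays (Mon–Fri): 17 × 5 = 85.
The 2 extra days are Friday, Saturday — 1 of them qualifies.
Total: 85 + 1 = 86.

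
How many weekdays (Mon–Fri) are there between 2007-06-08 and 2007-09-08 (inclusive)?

2007-06-08 is a Friday.
From 2007-06-08 to 2007-09-08 is 93 days inclusive.
93 = 7 × 13 + 2, so there are 13 full weeks plus 2 extra days.
Each full week contributes 5 weekdays (Mon–Fri): 13 × 5 = 65.
The 2 extra days are Friday, Saturday — 1 of them qualifies.
Total: 65 + 1 = 66.

66 weekdays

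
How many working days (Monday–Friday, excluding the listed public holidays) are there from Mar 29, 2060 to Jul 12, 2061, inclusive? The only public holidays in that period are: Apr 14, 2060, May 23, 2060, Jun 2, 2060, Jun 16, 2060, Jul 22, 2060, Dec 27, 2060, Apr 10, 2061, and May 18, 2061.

331

Mar 29, 2060 is a Monday.
From Mar 29, 2060 to Jul 12, 2061 is 471 days inclusive.
471 = 7 × 67 + 2, so there are 67 full weeks plus 2 extra days.
Each full week contributes 5 weekdays (Mon–Fri): 67 × 5 = 335.
The 2 extra days are Mon, Tue — 2 of them qualify.
Total: 335 + 2 = 337.
Holidays: Apr 14, 2060 (Wed); May 23, 2060 (Sun); Jun 2, 2060 (Wed); Jun 16, 2060 (Wed); Jul 22, 2060 (Thu); Dec 27, 2060 (Mon); Apr 10, 2061 (Sun); May 18, 2061 (Wed).
6 of the 8 holidays fall on weekdays; the rest are weekends and were already excluded.
Business days: 337 − 6 = 331.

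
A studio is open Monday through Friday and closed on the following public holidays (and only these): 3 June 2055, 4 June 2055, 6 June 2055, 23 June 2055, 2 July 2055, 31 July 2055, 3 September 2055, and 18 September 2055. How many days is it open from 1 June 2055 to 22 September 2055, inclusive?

1 June 2055 is a Tuesday.
The range spans 114 days (inclusive of both endpoints).
114 = 7 × 16 + 2, so there are 16 full weeks plus 2 extra days.
Each full week contributes 5 weekdays (Mon–Fri): 16 × 5 = 80.
The 2 extra days are Tuesday, Wednesday — 2 of them qualify.
Total: 80 + 2 = 82.
Holidays: 3 June 2055 (Thu); 4 June 2055 (Fri); 6 June 2055 (Sun); 23 June 2055 (Wed); 2 July 2055 (Fri); 31 July 2055 (Sat); 3 September 2055 (Fri); 18 September 2055 (Sat).
5 of the 8 holidays fall on weekdays; the rest are weekends and were already excluded.
Business days: 82 − 5 = 77.

77 business days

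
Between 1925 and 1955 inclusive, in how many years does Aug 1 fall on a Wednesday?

4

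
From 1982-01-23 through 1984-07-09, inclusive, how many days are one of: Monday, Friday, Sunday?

1982-01-23 is a Saturday.
From 1982-01-23 to 1984-07-09 is 899 days inclusive.
899 = 7 × 128 + 3, so there are 128 full weeks plus 3 extra days.
Each full week contributes 3 days from the set (Mon, Fri, Sun): 128 × 3 = 384.
The 3 extra days are Saturday, Sunday, Monday — 2 of them qualify.
Total: 384 + 2 = 386.

386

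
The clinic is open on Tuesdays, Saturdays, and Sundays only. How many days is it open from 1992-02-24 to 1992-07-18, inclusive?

62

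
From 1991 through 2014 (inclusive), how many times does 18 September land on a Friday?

3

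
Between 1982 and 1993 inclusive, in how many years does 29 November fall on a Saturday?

1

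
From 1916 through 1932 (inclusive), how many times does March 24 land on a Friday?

2

Day of week of March 24 in each year:
1916: Fri ✓, 1917: Sat, 1918: Sun, 1919: Mon, 1920: Wed, 1921: Thu, 1922: Fri ✓, 1923: Sat, 1924: Mon, 1925: Tue, 1926: Wed, 1927: Thu, 1928: Sat, 1929: Sun, 1930: Mon, 1931: Tue, 1932: Thu
Fridays: 1916, 1922.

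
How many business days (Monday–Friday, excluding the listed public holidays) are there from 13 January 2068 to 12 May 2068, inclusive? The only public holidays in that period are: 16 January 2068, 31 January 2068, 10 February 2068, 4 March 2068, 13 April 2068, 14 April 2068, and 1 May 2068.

13 January 2068 is a Friday.
From 13 January 2068 to 12 May 2068 is 121 days inclusive.
121 = 7 × 17 + 2, so there are 17 full weeks plus 2 extra days.
Each full week contributes 5 weekdays (Mon–Fri): 17 × 5 = 85.
The 2 extra days are Fri, Sat — 1 of them qualifies.
Total: 85 + 1 = 86.
Holidays: 16 January 2068 (Mon); 31 January 2068 (Tue); 10 February 2068 (Fri); 4 March 2068 (Sun); 13 April 2068 (Fri); 14 April 2068 (Sat); 1 May 2068 (Tue).
5 of the 7 holidays fall on weekdays; the rest are weekends and were already excluded.
Business days: 86 − 5 = 81.

81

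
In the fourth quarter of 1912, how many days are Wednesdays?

13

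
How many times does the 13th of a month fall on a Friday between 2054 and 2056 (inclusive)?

Friday-the-13ths by year:
2054: Feb, Mar, Nov
2055: Aug
2056: Oct

5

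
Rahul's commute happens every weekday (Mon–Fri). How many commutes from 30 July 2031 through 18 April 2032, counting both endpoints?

188

30 July 2031 is a Wednesday.
That's 264 days from start to end, counting both.
264 = 7 × 37 + 5, so there are 37 full weeks plus 5 extra days.
Each full week contributes 5 weekdays (Mon–Fri): 37 × 5 = 185.
The 5 extra days are Wed, Thu, Fri, Sat, Sun — 3 of them qualify.
Total: 185 + 3 = 188.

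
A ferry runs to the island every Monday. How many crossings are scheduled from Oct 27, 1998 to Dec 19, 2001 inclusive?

164

Oct 27, 1998 is a Tuesday.
From Oct 27, 1998 to Dec 19, 2001 is 1150 days inclusive.
1150 = 7 × 164 + 2, so there are 164 full weeks plus 2 extra days.
Each full week contributes one Monday: 164 so far.
The 2 extra days are Tue, Wed — none qualify.
Total: 164 + 0 = 164.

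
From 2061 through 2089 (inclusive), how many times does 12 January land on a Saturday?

4

Day of week of January 12 in each year:
2061: Wed, 2062: Thu, 2063: Fri, 2064: Sat ✓, 2065: Mon, 2066: Tue, 2067: Wed, 2068: Thu, 2069: Sat ✓, 2070: Sun, 2071: Mon, 2072: Tue, 2073: Thu, 2074: Fri, 2075: Sat ✓, 2076: Sun, 2077: Tue, 2078: Wed, 2079: Thu, 2080: Fri, 2081: Sun, 2082: Mon, 2083: Tue, 2084: Wed, 2085: Fri, 2086: Sat ✓, 2087: Sun, 2088: Mon, 2089: Wed
Saturdays: 2064, 2069, 2075, 2086.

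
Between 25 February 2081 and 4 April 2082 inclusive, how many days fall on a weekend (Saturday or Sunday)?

115

25 February 2081 is a Tuesday.
The range spans 404 days (inclusive of both endpoints).
404 = 7 × 57 + 5, so there are 57 full weeks plus 5 extra days.
Each full week contributes 2 weekend days (Sat, Sun): 57 × 2 = 114.
The 5 extra days are Tuesday, Wednesday, Thursday, Friday, Saturday — 1 of them qualifies.
Total: 114 + 1 = 115.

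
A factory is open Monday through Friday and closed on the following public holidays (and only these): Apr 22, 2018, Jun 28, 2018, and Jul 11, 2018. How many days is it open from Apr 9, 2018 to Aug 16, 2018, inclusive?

Apr 9, 2018 is a Monday.
The range spans 130 days (inclusive of both endpoints).
130 = 7 × 18 + 4, so there are 18 full weeks plus 4 extra days.
Each full week contributes 5 weekdays (Mon–Fri): 18 × 5 = 90.
The 4 extra days are Monday, Tuesday, Wednesday, Thursday — 4 of them qualify.
Total: 90 + 4 = 94.
Holidays: Apr 22, 2018 (Sun); Jun 28, 2018 (Thu); Jul 11, 2018 (Wed).
2 of the 3 holidays fall on weekdays; the rest are weekends and were already excluded.
Business days: 94 − 2 = 92.

92 business days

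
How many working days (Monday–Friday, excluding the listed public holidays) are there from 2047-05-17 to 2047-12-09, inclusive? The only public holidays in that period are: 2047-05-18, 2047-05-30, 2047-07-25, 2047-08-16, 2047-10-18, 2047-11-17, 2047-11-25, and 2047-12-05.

2047-05-17 is a Friday.
From 2047-05-17 to 2047-12-09 is 207 days inclusive.
207 = 7 × 29 + 4, so there are 29 full weeks plus 4 extra days.
Each full week contributes 5 weekdays (Mon–Fri): 29 × 5 = 145.
The 4 extra days are Friday, Saturday, Sunday, Monday — 2 of them qualify.
Total: 145 + 2 = 147.
Holidays: 2047-05-18 (Sat); 2047-05-30 (Thu); 2047-07-25 (Thu); 2047-08-16 (Fri); 2047-10-18 (Fri); 2047-11-17 (Sun); 2047-11-25 (Mon); 2047-12-05 (Thu).
6 of the 8 holidays fall on weekdays; the rest are weekends and were already excluded.
Business days: 147 − 6 = 141.

141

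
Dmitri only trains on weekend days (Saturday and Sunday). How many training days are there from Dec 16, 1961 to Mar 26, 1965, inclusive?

342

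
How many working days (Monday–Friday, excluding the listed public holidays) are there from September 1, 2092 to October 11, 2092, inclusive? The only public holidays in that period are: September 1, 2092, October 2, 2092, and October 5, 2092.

September 1, 2092 is a Monday.
That's 41 days from start to end, counting both.
41 = 7 × 5 + 6, so there are 5 full weeks plus 6 extra days.
Each full week contributes 5 weekdays (Mon–Fri): 5 × 5 = 25.
The 6 extra days are Mon, Tue, Wed, Thu, Fri, Sat — 5 of them qualify.
Total: 25 + 5 = 30.
Holidays: September 1, 2092 (Mon); October 2, 2092 (Thu); October 5, 2092 (Sun).
2 of the 3 holidays fall on weekdays; the rest are weekends and were already excluded.
Business days: 30 − 2 = 28.

28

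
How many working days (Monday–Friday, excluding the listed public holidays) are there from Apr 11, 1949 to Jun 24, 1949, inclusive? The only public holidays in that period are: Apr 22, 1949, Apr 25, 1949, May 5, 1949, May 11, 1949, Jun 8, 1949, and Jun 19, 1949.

50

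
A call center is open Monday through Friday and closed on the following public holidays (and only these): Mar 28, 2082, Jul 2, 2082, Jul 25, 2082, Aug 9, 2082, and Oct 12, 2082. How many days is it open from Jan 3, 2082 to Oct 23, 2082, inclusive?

Jan 3, 2082 is a Saturday.
The range spans 294 days (inclusive of both endpoints).
294 = 7 × 42, so the span is exactly 42 full weeks.
Each full week contributes 5 weekdays (Mon–Fri): 42 × 5 = 210.
Holidays: Mar 28, 2082 (Sat); Jul 2, 2082 (Thu); Jul 25, 2082 (Sat); Aug 9, 2082 (Sun); Oct 12, 2082 (Mon).
2 of the 5 holidays fall on weekdays; the rest are weekends and were already excluded.
Business days: 210 − 2 = 208.

208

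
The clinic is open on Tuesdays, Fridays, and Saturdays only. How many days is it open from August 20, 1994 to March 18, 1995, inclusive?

91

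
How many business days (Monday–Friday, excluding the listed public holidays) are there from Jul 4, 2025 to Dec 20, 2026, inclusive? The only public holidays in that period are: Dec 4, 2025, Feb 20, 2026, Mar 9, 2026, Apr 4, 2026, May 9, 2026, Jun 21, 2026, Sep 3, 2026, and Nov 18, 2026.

Jul 4, 2025 is a Friday.
That's 535 days from start to end, counting both.
535 = 7 × 76 + 3, so there are 76 full weeks plus 3 extra days.
Each full week contributes 5 weekdays (Mon–Fri): 76 × 5 = 380.
The 3 extra days are Friday, Saturday, Sunday — 1 of them qualifies.
Total: 380 + 1 = 381.
Holidays: Dec 4, 2025 (Thu); Feb 20, 2026 (Fri); Mar 9, 2026 (Mon); Apr 4, 2026 (Sat); May 9, 2026 (Sat); Jun 21, 2026 (Sun); Sep 3, 2026 (Thu); Nov 18, 2026 (Wed).
5 of the 8 holidays fall on weekdays; the rest are weekends and were already excluded.
Business days: 381 − 5 = 376.

376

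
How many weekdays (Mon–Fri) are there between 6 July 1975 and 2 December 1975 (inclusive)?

107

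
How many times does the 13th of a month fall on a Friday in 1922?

The 13th falls on a Friday when the month's 13th has weekday Fri.
Jan 13 is Fri ✓; Feb 13 is Mon; Mar 13 is Mon; Apr 13 is Thu; May 13 is Sat; Jun 13 is Tue; Jul 13 is Thu; Aug 13 is Sun; Sep 13 is Wed; Oct 13 is Fri ✓; Nov 13 is Mon; Dec 13 is Wed.
Friday the 13ths: Jan, Oct.

2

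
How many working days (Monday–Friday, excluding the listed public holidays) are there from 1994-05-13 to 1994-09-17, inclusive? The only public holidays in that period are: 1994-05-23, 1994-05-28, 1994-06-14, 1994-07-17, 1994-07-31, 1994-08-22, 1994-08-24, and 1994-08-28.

87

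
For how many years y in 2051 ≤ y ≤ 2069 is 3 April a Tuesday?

Day of week of April 3 in each year:
2051: Mon, 2052: Wed, 2053: Thu, 2054: Fri, 2055: Sat, 2056: Mon, 2057: Tue ✓, 2058: Wed, 2059: Thu, 2060: Sat, 2061: Sun, 2062: Mon, 2063: Tue ✓, 2064: Thu, 2065: Fri, 2066: Sat, 2067: Sun, 2068: Tue ✓, 2069: Wed
Tuesdays: 2057, 2063, 2068.

3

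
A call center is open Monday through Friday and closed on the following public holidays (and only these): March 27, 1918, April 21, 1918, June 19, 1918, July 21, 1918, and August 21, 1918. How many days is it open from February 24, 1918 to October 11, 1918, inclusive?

February 24, 1918 is a Sunday.
From February 24, 1918 to October 11, 1918 is 230 days inclusive.
230 = 7 × 32 + 6, so there are 32 full weeks plus 6 extra days.
Each full week contributes 5 weekdays (Mon–Fri): 32 × 5 = 160.
The 6 extra days are Sunday, Monday, Tuesday, Wednesday, Thursday, Friday — 5 of them qualify.
Total: 160 + 5 = 165.
Holidays: March 27, 1918 (Wed); April 21, 1918 (Sun); June 19, 1918 (Wed); July 21, 1918 (Sun); August 21, 1918 (Wed).
3 of the 5 holidays fall on weekdays; the rest are weekends and were already excluded.
Business days: 165 − 3 = 162.

162 working days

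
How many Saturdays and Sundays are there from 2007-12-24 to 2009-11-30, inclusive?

202

2007-12-24 is a Monday.
That's 708 days from start to end, counting both.
708 = 7 × 101 + 1, so there are 101 full weeks plus 1 extra day.
Each full week contributes 2 weekend days (Sat, Sun): 101 × 2 = 202.
The 1 extra day is Mon — none qualify.
Total: 202 + 0 = 202.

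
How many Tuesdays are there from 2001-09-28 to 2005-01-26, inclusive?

174 Tuesdays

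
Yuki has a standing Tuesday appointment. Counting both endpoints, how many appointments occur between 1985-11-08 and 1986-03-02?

1985-11-08 is a Friday.
The range spans 115 days (inclusive of both endpoints).
115 = 7 × 16 + 3, so there are 16 full weeks plus 3 extra days.
Each full week contributes one Tuesday: 16 so far.
The 3 extra days are Fri, Sat, Sun — none qualify.
Total: 16 + 0 = 16.

16 Tuesdays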